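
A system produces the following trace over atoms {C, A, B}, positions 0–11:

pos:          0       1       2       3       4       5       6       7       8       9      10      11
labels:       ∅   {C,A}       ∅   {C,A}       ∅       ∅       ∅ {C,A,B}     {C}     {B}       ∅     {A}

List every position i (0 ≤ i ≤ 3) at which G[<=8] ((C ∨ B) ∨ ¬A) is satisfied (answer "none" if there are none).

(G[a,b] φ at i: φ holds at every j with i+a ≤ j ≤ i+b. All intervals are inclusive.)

0, 1, 2

Evaluate at each i in [0,3]:
  i=0: ✓ (all of [0,8])
  i=1: ✓ (all of [1,9])
  i=2: ✓ (all of [2,10])
  i=3: ✗ (fails at j=11)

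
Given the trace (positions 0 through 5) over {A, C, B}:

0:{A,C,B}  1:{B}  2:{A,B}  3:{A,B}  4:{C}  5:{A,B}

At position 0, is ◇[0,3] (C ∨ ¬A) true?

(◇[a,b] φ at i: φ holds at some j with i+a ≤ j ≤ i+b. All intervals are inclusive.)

Holds

Check (C ∨ ¬A) at each j in [0,3]:
  j=0: true
  j=1: true
  j=2: false
  j=3: false
Found at j=0 → formula holds.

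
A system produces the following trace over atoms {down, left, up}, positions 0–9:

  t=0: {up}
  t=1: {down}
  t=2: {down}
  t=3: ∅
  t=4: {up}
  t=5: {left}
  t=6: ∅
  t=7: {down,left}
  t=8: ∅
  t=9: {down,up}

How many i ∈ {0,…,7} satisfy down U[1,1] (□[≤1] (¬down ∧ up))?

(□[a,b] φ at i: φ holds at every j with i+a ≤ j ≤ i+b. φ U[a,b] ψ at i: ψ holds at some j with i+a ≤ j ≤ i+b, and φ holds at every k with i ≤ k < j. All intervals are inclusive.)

0

Evaluate at each i in [0,7]:
  i=0: ✗ (no rhs in [1,1])
  i=1: ✗ (no rhs in [2,2])
  i=2: ✗ (no rhs in [3,3])
  i=3: ✗ (no rhs in [4,4])
  i=4: ✗ (no rhs in [5,5])
  i=5: ✗ (no rhs in [6,6])
  i=6: ✗ (no rhs in [7,7])
  i=7: ✗ (no rhs in [8,8])
Positions where it holds: {} → 0.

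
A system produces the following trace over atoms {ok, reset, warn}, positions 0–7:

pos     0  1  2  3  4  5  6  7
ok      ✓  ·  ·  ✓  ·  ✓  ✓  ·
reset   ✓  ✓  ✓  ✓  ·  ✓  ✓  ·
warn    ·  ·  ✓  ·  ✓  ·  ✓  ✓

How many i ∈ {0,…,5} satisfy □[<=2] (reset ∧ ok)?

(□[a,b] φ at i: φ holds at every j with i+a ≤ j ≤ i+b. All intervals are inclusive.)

0

Evaluate at each i in [0,5]:
  i=0: ✗ (fails at j=1)
  i=1: ✗ (fails at j=1)
  i=2: ✗ (fails at j=2)
  i=3: ✗ (fails at j=4)
  i=4: ✗ (fails at j=4)
  i=5: ✗ (fails at j=7)
Positions where it holds: {} → 0.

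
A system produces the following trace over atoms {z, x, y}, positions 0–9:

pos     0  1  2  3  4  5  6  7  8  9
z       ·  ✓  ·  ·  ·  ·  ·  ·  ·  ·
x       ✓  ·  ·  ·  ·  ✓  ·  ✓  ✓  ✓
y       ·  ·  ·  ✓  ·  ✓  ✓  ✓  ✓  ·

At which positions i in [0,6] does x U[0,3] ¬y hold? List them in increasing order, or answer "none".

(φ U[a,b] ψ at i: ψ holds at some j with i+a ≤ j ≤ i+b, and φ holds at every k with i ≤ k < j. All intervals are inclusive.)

Evaluate at each i in [0,6]:
  i=0: ✓ (rhs at j=0)
  i=1: ✓ (rhs at j=1)
  i=2: ✓ (rhs at j=2)
  i=3: ✗ (lhs fails at k=3 before rhs at j=4)
  i=4: ✓ (rhs at j=4)
  i=5: ✗ (no rhs in [5,8])
  i=6: ✗ (lhs fails at k=6 before rhs at j=9)

0, 1, 2, 4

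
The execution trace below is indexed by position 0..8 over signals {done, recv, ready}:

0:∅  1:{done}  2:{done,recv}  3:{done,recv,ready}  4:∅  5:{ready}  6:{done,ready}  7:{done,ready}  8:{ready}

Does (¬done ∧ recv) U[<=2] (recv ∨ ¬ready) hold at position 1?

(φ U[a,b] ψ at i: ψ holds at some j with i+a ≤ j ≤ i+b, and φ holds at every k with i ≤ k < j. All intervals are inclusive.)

True

Need some j in [1,3] with (recv ∨ ¬ready), and (¬done ∧ recv) at every k in [1,j-1].
  j=1: (recv ∨ ¬ready) holds; no prefix to check → satisfied.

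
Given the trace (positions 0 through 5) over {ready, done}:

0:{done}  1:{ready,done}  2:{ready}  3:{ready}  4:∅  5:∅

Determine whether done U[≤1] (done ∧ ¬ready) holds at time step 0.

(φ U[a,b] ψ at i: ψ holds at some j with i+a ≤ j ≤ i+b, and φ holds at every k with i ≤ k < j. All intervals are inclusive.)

Need some j in [0,1] with (done ∧ ¬ready), and done at every k in [0,j-1].
  j=0: (done ∧ ¬ready) holds; no prefix to check → satisfied.

Holds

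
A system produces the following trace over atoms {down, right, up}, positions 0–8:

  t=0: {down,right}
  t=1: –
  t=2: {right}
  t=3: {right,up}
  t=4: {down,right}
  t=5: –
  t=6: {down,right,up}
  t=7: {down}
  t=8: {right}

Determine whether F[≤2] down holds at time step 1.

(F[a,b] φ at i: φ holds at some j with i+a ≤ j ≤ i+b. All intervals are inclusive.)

Check down at each j in [1,3]:
  j=1: false
  j=2: false
  j=3: false
No position in the window satisfies it → formula fails.

No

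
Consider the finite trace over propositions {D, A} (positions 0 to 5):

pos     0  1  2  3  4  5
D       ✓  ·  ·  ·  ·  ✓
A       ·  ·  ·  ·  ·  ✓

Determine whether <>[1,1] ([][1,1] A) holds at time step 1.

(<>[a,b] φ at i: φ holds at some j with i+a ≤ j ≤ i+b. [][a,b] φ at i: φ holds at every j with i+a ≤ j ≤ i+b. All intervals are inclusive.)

No

Check [][1,1] A at each j in [2,2]:
  j=2: fails at 3
No position in the window satisfies it → formula fails.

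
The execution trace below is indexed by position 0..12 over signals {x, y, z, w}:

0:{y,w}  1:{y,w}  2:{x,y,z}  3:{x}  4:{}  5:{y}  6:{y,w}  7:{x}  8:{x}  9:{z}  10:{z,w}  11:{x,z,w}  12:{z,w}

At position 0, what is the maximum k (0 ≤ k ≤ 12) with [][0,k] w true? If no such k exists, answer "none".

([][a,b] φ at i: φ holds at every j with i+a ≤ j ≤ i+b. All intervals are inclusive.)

1

w must hold from j=0 onward; find where it first fails.
  j=0: holds
  j=1: holds
  j=2: fails
Holds on [0,1], so largest k = 1.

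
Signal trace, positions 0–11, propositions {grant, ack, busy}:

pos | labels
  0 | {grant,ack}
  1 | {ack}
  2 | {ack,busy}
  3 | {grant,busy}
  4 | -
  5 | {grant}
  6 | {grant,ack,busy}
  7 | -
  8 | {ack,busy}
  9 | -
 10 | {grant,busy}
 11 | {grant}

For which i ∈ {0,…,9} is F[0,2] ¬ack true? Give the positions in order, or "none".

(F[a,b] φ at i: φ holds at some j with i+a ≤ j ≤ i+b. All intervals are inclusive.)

Evaluate at each i in [0,9]:
  i=0: ✗ (none in [0,2])
  i=1: ✓ (witness j=3)
  i=2: ✓ (witness j=3)
  i=3: ✓ (witness j=3)
  i=4: ✓ (witness j=4)
  i=5: ✓ (witness j=5)
  i=6: ✓ (witness j=7)
  i=7: ✓ (witness j=7)
  i=8: ✓ (witness j=9)
  i=9: ✓ (witness j=9)

1, 2, 3, 4, 5, 6, 7, 8, 9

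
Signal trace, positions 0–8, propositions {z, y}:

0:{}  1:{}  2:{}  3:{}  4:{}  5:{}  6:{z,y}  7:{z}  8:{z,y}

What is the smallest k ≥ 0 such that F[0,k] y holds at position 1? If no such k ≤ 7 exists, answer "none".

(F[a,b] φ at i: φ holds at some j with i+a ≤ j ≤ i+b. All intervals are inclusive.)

5

Scan j = 1,2,… for y:
  j=1: fails
  j=2: fails
  j=3: fails
  j=4: fails
  j=5: fails
  j=6: holds
First hit at j=6, so smallest k = 6-1 = 5.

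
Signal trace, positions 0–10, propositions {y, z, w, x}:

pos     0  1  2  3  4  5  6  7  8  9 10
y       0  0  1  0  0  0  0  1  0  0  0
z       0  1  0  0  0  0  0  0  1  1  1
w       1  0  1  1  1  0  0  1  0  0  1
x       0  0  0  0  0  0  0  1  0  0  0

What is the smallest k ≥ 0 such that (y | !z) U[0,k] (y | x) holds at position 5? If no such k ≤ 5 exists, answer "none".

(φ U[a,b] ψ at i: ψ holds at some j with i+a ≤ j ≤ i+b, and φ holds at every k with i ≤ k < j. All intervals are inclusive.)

2

Need earliest j ≥ 5 with (y | x), and (y | !z) at every k in [5,j-1].
  j=5: rhs fails.
  j=6: rhs fails.
  j=7: rhs holds; lhs holds on [5,6]. k = 2.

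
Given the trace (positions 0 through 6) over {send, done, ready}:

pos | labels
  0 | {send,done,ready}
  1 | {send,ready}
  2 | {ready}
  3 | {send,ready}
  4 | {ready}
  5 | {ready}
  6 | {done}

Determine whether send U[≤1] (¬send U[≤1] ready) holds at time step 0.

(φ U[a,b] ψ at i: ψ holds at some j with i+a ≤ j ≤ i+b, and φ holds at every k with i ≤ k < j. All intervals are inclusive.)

True

Need some j in [0,1] with (¬send U[≤1] ready), and send at every k in [0,j-1].
  j=0: (¬send U[≤1] ready) holds; no prefix to check → satisfied.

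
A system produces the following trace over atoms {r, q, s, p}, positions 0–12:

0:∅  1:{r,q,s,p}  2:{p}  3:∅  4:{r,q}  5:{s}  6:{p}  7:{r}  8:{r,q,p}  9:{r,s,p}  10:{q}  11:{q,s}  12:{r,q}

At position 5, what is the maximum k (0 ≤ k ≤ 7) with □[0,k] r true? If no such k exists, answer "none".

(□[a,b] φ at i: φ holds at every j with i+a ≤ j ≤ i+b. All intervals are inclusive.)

r must hold from j=5 onward; find where it first fails.
  j=5: fails → no k works.

none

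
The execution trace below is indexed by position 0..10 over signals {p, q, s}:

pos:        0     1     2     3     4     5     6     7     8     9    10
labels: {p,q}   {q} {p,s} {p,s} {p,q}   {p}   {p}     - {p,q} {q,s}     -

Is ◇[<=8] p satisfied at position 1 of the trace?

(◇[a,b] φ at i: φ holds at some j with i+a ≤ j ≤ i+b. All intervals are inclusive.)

Holds

Check p at each j in [1,9]:
  j=1: false
  j=2: true
  j=3: true
  j=4: true
  j=5: true
  j=6: true
  j=7: false
  j=8: true
  j=9: false
Found at j=2 → formula holds.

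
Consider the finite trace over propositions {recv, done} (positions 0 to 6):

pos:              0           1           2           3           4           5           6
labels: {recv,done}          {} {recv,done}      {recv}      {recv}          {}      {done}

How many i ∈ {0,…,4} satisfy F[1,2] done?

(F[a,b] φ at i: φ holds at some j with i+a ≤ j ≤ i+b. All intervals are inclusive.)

Evaluate at each i in [0,4]:
  i=0: ✓ (witness j=2)
  i=1: ✓ (witness j=2)
  i=2: ✗ (none in [3,4])
  i=3: ✗ (none in [4,5])
  i=4: ✓ (witness j=6)
Positions where it holds: {0, 1, 4} → 3.

3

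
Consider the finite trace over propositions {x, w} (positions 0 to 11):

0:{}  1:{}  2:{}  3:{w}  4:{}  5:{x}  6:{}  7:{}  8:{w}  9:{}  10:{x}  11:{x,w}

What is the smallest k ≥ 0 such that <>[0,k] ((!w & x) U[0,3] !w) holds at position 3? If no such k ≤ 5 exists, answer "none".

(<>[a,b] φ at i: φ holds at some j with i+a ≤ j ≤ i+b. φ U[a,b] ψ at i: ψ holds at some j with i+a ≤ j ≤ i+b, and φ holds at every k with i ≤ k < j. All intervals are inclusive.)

Scan j = 3,4,… for ((!w & x) U[0,3] !w):
  j=3: fails
  j=4: holds
First hit at j=4, so smallest k = 4-3 = 1.

1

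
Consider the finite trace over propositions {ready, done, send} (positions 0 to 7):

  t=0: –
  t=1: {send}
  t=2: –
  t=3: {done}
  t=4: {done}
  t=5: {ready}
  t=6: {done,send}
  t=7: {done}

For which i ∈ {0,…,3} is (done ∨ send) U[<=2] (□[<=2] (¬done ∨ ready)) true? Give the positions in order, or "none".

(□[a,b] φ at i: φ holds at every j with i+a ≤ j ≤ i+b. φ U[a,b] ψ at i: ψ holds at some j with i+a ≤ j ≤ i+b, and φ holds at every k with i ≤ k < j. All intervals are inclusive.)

0

Evaluate at each i in [0,3]:
  i=0: ✓ (rhs at j=0)
  i=1: ✗ (no rhs in [1,3])
  i=2: ✗ (no rhs in [2,4])
  i=3: ✗ (no rhs in [3,5])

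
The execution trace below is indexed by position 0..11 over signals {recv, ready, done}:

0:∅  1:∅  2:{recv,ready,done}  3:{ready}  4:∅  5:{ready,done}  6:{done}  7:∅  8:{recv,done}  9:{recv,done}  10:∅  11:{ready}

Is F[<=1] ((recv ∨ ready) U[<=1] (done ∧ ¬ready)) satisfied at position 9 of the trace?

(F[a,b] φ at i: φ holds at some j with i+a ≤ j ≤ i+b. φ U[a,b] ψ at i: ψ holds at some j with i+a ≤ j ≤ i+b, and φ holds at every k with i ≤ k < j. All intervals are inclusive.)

Holds

Check ((recv ∨ ready) U[<=1] (done ∧ ¬ready)) at each j in [9,10]:
  j=9: holds
  j=10: fails
Found at j=9 → formula holds.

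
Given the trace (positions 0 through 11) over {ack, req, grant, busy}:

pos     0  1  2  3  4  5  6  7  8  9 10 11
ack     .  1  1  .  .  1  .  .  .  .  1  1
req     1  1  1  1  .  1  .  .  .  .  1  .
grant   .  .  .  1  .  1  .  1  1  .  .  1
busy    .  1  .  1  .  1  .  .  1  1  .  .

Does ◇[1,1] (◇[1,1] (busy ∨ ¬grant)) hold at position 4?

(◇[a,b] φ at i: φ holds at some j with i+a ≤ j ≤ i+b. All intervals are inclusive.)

Yes

Check ◇[1,1] (busy ∨ ¬grant) at each j in [5,5]:
  j=5: holds (witness at 6)
Found at j=5 → formula holds.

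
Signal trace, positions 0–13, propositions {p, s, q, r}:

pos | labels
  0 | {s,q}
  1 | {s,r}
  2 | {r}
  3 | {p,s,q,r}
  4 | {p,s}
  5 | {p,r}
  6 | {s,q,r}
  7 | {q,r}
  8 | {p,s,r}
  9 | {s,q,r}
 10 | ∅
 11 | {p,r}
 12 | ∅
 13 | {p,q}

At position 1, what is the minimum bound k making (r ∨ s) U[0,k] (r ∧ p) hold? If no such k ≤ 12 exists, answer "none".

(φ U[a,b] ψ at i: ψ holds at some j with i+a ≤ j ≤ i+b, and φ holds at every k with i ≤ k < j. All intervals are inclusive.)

2

Need earliest j ≥ 1 with (r ∧ p), and (r ∨ s) at every k in [1,j-1].
  j=1: rhs fails.
  j=2: rhs fails.
  j=3: rhs holds; lhs holds on [1,2]. k = 2.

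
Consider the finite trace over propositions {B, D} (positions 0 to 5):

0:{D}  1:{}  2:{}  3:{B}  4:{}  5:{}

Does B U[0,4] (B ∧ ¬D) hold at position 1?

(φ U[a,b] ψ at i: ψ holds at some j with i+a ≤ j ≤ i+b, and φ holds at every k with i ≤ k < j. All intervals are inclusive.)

Need some j in [1,5] with (B ∧ ¬D), and B at every k in [1,j-1].
  j=1: (B ∧ ¬D) false.
  j=2: (B ∧ ¬D) false.
  j=3: (B ∧ ¬D) holds, but B fails at k=1 → not this j.
  j=4: (B ∧ ¬D) false.
  j=5: (B ∧ ¬D) false.
No j in the window works → until fails.

No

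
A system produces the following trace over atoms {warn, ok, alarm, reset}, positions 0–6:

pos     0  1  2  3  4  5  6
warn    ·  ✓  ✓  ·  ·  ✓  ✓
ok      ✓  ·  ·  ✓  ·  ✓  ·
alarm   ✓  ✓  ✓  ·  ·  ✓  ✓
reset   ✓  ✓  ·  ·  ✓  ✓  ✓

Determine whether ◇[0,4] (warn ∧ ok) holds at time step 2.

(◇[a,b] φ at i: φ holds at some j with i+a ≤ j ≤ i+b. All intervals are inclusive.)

Check (warn ∧ ok) at each j in [2,6]:
  j=2: false
  j=3: false
  j=4: false
  j=5: true
  j=6: false
Found at j=5 → formula holds.

True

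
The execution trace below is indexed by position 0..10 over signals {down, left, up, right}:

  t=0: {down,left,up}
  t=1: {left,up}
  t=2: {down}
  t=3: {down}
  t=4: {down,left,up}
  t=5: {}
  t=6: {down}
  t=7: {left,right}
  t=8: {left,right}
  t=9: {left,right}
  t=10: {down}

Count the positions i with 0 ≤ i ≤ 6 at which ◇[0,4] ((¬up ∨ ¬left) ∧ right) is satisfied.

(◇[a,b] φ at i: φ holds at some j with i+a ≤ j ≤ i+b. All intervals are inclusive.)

Evaluate at each i in [0,6]:
  i=0: ✗ (none in [0,4])
  i=1: ✗ (none in [1,5])
  i=2: ✗ (none in [2,6])
  i=3: ✓ (witness j=7)
  i=4: ✓ (witness j=7)
  i=5: ✓ (witness j=7)
  i=6: ✓ (witness j=7)
Positions where it holds: {3, 4, 5, 6} → 4.

4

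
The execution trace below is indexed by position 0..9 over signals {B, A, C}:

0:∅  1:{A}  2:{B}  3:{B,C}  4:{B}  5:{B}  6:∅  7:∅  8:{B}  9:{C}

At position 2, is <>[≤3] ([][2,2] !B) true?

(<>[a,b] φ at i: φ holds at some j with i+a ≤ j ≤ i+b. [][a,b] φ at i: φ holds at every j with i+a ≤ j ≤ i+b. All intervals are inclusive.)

Check [][2,2] !B at each j in [2,5]:
  j=2: fails at 4
  j=3: fails at 5
  j=4: holds on [6,6]
  j=5: holds on [7,7]
Found at j=4 → formula holds.

True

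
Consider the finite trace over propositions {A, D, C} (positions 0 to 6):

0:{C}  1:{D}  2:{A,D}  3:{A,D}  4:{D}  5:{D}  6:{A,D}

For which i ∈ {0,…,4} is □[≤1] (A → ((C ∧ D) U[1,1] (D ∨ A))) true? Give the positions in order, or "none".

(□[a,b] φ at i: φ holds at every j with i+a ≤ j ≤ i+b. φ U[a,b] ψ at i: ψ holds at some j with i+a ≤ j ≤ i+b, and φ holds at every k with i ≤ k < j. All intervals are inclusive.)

Evaluate at each i in [0,4]:
  i=0: ✓ (all of [0,1])
  i=1: ✗ (fails at j=2)
  i=2: ✗ (fails at j=2)
  i=3: ✗ (fails at j=3)
  i=4: ✓ (all of [4,5])

0, 4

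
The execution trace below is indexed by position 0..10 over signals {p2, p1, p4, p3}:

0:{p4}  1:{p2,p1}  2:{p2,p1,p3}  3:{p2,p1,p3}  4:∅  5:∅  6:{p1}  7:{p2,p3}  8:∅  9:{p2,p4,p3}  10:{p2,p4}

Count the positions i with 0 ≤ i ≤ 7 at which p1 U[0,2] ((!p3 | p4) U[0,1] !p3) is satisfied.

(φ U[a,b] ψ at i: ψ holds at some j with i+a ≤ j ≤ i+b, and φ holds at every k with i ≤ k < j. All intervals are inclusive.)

Evaluate at each i in [0,7]:
  i=0: ✓ (rhs at j=0)
  i=1: ✓ (rhs at j=1)
  i=2: ✓ (rhs at j=4; lhs holds on [2,3])
  i=3: ✓ (rhs at j=4; lhs holds on [3,3])
  i=4: ✓ (rhs at j=4)
  i=5: ✓ (rhs at j=5)
  i=6: ✓ (rhs at j=6)
  i=7: ✗ (lhs fails at k=7 before rhs at j=8)
Positions where it holds: {0, 1, 2, 3, 4, 5, 6} → 7.

7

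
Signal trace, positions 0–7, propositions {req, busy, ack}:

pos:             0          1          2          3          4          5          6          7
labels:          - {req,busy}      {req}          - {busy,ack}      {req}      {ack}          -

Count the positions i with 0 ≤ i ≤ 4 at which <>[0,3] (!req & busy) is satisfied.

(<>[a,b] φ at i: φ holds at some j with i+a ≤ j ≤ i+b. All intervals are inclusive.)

4

Evaluate at each i in [0,4]:
  i=0: ✗ (none in [0,3])
  i=1: ✓ (witness j=4)
  i=2: ✓ (witness j=4)
  i=3: ✓ (witness j=4)
  i=4: ✓ (witness j=4)
Positions where it holds: {1, 2, 3, 4} → 4.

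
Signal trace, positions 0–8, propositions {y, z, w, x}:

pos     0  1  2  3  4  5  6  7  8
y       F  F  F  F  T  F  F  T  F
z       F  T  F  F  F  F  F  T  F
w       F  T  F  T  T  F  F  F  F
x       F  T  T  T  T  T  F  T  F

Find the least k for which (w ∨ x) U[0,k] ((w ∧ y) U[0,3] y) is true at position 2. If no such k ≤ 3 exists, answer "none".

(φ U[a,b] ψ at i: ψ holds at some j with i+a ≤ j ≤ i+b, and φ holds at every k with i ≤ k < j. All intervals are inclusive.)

Need earliest j ≥ 2 with ((w ∧ y) U[0,3] y), and (w ∨ x) at every k in [2,j-1].
  j=2: rhs fails.
  j=3: rhs fails.
  j=4: rhs holds; lhs holds on [2,3]. k = 2.

2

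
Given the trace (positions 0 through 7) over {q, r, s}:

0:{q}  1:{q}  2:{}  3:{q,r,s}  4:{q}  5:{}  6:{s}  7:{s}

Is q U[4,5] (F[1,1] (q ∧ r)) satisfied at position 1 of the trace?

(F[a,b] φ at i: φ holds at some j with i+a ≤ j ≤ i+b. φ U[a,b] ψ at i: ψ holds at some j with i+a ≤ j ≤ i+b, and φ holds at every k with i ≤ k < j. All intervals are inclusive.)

Does not hold

Need some j in [5,6] with F[1,1] (q ∧ r), and q at every k in [1,j-1].
  j=5: F[1,1] (q ∧ r) — fails (none in [6,6]).
  j=6: F[1,1] (q ∧ r) — fails (none in [7,7]).
No j in the window works → until fails.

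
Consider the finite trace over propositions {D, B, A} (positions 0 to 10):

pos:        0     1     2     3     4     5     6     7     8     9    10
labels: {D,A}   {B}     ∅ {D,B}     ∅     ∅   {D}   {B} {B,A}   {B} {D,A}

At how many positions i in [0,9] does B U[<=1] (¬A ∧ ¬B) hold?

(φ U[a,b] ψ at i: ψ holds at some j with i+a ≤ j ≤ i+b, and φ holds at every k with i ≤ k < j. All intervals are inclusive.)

6

Evaluate at each i in [0,9]:
  i=0: ✗ (no rhs in [0,1])
  i=1: ✓ (rhs at j=2; lhs holds on [1,1])
  i=2: ✓ (rhs at j=2)
  i=3: ✓ (rhs at j=4; lhs holds on [3,3])
  i=4: ✓ (rhs at j=4)
  i=5: ✓ (rhs at j=5)
  i=6: ✓ (rhs at j=6)
  i=7: ✗ (no rhs in [7,8])
  i=8: ✗ (no rhs in [8,9])
  i=9: ✗ (no rhs in [9,10])
Positions where it holds: {1, 2, 3, 4, 5, 6} → 6.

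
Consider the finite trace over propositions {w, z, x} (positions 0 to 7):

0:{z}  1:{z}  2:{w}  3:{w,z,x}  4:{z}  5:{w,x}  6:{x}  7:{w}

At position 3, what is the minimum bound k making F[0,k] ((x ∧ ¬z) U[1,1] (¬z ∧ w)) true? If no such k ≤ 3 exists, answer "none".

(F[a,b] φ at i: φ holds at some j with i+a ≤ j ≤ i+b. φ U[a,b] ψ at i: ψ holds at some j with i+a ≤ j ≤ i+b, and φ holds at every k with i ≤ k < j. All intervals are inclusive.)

3

Scan j = 3,4,… for ((x ∧ ¬z) U[1,1] (¬z ∧ w)):
  j=3: fails
  j=4: fails
  j=5: fails
  j=6: holds
First hit at j=6, so smallest k = 6-3 = 3.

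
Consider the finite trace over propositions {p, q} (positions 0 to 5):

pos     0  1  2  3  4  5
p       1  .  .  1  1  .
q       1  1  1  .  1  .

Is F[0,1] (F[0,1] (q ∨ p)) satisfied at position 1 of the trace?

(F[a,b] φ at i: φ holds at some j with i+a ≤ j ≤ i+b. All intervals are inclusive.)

True

Check F[0,1] (q ∨ p) at each j in [1,2]:
  j=1: holds (witness at 1)
  j=2: holds (witness at 2)
Found at j=1 → formula holds.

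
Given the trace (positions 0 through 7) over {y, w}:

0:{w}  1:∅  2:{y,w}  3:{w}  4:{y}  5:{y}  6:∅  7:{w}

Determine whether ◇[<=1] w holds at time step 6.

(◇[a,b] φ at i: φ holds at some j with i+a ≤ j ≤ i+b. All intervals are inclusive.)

Holds

Check w at each j in [6,7]:
  j=6: false
  j=7: true
Found at j=7 → formula holds.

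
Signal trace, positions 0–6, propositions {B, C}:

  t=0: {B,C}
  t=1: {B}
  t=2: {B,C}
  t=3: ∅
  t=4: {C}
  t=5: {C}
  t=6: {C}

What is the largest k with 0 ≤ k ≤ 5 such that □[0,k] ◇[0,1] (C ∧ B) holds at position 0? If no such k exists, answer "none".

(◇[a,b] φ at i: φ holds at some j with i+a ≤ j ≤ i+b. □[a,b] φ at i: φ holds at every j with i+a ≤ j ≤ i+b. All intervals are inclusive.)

2

◇[0,1] (C ∧ B) must hold from j=0 onward; find where it first fails.
  j=0: holds
  j=1: holds
  j=2: holds
  j=3: fails
Holds on [0,2], so largest k = 2.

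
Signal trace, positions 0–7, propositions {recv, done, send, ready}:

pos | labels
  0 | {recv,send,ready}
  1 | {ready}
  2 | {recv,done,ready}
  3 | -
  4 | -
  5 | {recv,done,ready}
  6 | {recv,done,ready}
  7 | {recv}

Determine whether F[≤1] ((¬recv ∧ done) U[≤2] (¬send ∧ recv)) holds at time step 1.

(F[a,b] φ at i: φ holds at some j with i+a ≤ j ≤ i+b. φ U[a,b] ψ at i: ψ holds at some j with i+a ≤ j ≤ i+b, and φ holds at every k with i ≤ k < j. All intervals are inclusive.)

Check ((¬recv ∧ done) U[≤2] (¬send ∧ recv)) at each j in [1,2]:
  j=1: fails
  j=2: holds
Found at j=2 → formula holds.

True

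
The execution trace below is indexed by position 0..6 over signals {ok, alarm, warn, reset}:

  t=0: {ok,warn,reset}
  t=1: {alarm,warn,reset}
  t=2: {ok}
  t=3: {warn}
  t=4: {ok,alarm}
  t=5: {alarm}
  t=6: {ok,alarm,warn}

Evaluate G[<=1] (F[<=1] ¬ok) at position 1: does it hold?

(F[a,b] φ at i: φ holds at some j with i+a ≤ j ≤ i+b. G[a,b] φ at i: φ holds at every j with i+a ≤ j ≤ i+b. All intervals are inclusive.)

Check F[<=1] ¬ok at every j in [1,2]:
  j=1: holds (witness at 1)
  j=2: holds (witness at 3)
All positions satisfy it → formula holds.

True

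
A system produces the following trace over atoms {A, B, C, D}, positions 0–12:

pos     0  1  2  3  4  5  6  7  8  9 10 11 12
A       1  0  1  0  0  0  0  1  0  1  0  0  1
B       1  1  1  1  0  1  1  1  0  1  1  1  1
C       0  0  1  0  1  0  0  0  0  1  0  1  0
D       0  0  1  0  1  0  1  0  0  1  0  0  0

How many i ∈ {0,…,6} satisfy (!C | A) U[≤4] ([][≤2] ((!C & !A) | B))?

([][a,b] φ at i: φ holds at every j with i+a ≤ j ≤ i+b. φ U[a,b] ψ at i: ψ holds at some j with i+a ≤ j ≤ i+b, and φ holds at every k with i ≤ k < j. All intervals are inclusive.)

Evaluate at each i in [0,6]:
  i=0: ✓ (rhs at j=0)
  i=1: ✓ (rhs at j=1)
  i=2: ✗ (lhs fails at k=4 before rhs at j=5)
  i=3: ✗ (lhs fails at k=4 before rhs at j=5)
  i=4: ✗ (lhs fails at k=4 before rhs at j=5)
  i=5: ✓ (rhs at j=5)
  i=6: ✓ (rhs at j=6)
Positions where it holds: {0, 1, 5, 6} → 4.

4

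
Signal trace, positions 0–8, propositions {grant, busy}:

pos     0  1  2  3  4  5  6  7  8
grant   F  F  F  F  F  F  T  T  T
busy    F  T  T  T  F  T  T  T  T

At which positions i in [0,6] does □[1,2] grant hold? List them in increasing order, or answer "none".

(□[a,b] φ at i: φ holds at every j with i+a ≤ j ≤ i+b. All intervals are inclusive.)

5, 6

Evaluate at each i in [0,6]:
  i=0: ✗ (fails at j=1)
  i=1: ✗ (fails at j=2)
  i=2: ✗ (fails at j=3)
  i=3: ✗ (fails at j=4)
  i=4: ✗ (fails at j=5)
  i=5: ✓ (all of [6,7])
  i=6: ✓ (all of [7,8])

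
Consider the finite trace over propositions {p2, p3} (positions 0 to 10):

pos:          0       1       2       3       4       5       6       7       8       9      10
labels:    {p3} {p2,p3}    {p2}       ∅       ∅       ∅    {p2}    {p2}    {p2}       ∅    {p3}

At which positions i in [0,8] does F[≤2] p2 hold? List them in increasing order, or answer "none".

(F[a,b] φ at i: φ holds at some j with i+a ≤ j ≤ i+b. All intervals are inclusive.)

0, 1, 2, 4, 5, 6, 7, 8

Evaluate at each i in [0,8]:
  i=0: ✓ (witness j=1)
  i=1: ✓ (witness j=1)
  i=2: ✓ (witness j=2)
  i=3: ✗ (none in [3,5])
  i=4: ✓ (witness j=6)
  i=5: ✓ (witness j=6)
  i=6: ✓ (witness j=6)
  i=7: ✓ (witness j=7)
  i=8: ✓ (witness j=8)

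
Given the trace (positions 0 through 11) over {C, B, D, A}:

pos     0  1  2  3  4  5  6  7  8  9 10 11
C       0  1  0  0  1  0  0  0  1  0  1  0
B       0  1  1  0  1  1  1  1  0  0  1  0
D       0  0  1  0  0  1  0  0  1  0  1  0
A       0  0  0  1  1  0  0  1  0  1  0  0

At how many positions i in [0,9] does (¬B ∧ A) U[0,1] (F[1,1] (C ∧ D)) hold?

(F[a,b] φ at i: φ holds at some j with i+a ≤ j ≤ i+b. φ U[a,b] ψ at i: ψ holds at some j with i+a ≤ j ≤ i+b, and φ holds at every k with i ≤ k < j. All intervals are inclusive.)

Evaluate at each i in [0,9]:
  i=0: ✗ (no rhs in [0,1])
  i=1: ✗ (no rhs in [1,2])
  i=2: ✗ (no rhs in [2,3])
  i=3: ✗ (no rhs in [3,4])
  i=4: ✗ (no rhs in [4,5])
  i=5: ✗ (no rhs in [5,6])
  i=6: ✗ (lhs fails at k=6 before rhs at j=7)
  i=7: ✓ (rhs at j=7)
  i=8: ✗ (lhs fails at k=8 before rhs at j=9)
  i=9: ✓ (rhs at j=9)
Positions where it holds: {7, 9} → 2.

2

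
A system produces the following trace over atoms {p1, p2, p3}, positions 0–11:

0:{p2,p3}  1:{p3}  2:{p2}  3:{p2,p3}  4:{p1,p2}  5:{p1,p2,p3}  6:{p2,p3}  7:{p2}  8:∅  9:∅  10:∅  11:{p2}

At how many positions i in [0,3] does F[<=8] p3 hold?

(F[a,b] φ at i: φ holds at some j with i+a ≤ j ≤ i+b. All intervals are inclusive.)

4

Evaluate at each i in [0,3]:
  i=0: ✓ (witness j=0)
  i=1: ✓ (witness j=1)
  i=2: ✓ (witness j=3)
  i=3: ✓ (witness j=3)
Positions where it holds: {0, 1, 2, 3} → 4.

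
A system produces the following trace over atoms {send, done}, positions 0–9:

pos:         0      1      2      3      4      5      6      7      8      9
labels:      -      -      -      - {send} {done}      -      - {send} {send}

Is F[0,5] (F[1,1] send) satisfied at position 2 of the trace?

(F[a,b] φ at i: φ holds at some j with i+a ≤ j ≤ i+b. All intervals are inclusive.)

Check F[1,1] send at each j in [2,7]:
  j=2: fails (none in [3,3])
  j=3: holds (witness at 4)
  j=4: fails (none in [5,5])
  j=5: fails (none in [6,6])
  j=6: fails (none in [7,7])
  j=7: holds (witness at 8)
Found at j=3 → formula holds.

Yes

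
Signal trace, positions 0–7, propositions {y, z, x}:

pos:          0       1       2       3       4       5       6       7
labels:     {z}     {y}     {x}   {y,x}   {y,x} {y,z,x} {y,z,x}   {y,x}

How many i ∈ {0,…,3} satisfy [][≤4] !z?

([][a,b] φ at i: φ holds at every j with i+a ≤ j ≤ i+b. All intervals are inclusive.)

Evaluate at each i in [0,3]:
  i=0: ✗ (fails at j=0)
  i=1: ✗ (fails at j=5)
  i=2: ✗ (fails at j=5)
  i=3: ✗ (fails at j=5)
Positions where it holds: {} → 0.

0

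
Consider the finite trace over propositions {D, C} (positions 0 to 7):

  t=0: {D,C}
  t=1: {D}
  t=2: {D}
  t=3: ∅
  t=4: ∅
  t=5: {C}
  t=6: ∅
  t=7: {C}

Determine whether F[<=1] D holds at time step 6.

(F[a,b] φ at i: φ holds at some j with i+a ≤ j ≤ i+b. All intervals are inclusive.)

Does not hold

Check D at each j in [6,7]:
  j=6: false
  j=7: false
No position in the window satisfies it → formula fails.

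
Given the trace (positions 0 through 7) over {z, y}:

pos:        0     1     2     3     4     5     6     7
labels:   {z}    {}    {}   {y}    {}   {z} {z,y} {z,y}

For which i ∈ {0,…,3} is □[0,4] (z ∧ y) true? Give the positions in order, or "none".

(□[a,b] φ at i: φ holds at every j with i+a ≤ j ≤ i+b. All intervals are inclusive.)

Evaluate at each i in [0,3]:
  i=0: ✗ (fails at j=0)
  i=1: ✗ (fails at j=1)
  i=2: ✗ (fails at j=2)
  i=3: ✗ (fails at j=3)

none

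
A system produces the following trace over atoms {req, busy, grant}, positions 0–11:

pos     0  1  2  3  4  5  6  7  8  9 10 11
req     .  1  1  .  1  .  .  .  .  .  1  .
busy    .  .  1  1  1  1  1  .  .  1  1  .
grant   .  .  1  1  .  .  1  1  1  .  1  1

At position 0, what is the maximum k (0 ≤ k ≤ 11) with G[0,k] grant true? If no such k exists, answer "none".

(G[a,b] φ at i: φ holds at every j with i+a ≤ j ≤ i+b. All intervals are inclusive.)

none

grant must hold from j=0 onward; find where it first fails.
  j=0: fails → no k works.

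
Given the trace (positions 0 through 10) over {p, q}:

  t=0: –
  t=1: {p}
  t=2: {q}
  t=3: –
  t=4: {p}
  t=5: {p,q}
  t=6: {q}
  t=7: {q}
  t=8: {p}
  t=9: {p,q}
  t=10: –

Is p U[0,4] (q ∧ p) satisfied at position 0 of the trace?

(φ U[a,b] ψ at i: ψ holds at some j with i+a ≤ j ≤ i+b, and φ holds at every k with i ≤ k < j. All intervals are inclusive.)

Does not hold

Need some j in [0,4] with (q ∧ p), and p at every k in [0,j-1].
  j=0: (q ∧ p) false.
  j=1: (q ∧ p) false.
  j=2: (q ∧ p) false.
  j=3: (q ∧ p) false.
  j=4: (q ∧ p) false.
No j in the window works → until fails.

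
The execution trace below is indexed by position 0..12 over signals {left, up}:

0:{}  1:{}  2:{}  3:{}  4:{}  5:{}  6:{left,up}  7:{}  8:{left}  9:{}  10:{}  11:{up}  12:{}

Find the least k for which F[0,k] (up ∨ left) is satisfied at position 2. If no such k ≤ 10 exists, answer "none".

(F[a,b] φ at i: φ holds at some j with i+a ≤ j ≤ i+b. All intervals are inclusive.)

4

Scan j = 2,3,… for (up ∨ left):
  j=2: fails
  j=3: fails
  j=4: fails
  j=5: fails
  j=6: holds
First hit at j=6, so smallest k = 6-2 = 4.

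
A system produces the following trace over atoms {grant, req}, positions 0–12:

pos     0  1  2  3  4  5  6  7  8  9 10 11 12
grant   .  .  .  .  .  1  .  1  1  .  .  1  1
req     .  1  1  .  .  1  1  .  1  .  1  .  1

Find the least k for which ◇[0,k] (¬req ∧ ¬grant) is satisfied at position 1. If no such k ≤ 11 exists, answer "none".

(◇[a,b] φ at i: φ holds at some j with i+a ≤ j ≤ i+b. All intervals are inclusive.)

2

Scan j = 1,2,… for (¬req ∧ ¬grant):
  j=1: fails
  j=2: fails
  j=3: holds
First hit at j=3, so smallest k = 3-1 = 2.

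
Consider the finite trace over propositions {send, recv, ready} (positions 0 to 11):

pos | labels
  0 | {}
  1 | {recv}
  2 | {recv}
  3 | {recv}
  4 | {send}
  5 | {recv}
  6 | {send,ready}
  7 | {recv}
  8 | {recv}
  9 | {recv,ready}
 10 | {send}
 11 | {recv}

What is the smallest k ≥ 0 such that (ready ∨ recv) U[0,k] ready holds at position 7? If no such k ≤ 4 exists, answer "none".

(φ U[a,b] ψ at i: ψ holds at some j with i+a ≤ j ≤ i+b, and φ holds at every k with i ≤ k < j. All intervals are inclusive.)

Need earliest j ≥ 7 with ready, and (ready ∨ recv) at every k in [7,j-1].
  j=7: rhs fails.
  j=8: rhs fails.
  j=9: rhs holds; lhs holds on [7,8]. k = 2.

2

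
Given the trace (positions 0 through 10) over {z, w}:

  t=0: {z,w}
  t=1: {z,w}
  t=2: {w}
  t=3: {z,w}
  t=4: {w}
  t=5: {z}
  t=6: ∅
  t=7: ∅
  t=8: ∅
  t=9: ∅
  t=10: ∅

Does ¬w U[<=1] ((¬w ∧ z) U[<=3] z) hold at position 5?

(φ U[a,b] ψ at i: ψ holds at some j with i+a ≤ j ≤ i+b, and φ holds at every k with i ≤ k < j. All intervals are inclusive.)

Holds

Need some j in [5,6] with ((¬w ∧ z) U[<=3] z), and ¬w at every k in [5,j-1].
  j=5: ((¬w ∧ z) U[<=3] z) holds; no prefix to check → satisfied.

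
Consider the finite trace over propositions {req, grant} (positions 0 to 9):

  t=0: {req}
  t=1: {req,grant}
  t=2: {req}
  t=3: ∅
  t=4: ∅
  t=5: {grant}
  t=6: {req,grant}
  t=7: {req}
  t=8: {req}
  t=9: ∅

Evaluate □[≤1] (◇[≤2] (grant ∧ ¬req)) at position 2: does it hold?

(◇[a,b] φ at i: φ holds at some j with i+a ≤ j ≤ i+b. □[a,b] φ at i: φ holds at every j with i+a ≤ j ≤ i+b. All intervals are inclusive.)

Check ◇[≤2] (grant ∧ ¬req) at every j in [2,3]:
  j=2: fails (none in [2,4])
  j=3: holds (witness at 5)
Fails at j=2 → formula fails.

False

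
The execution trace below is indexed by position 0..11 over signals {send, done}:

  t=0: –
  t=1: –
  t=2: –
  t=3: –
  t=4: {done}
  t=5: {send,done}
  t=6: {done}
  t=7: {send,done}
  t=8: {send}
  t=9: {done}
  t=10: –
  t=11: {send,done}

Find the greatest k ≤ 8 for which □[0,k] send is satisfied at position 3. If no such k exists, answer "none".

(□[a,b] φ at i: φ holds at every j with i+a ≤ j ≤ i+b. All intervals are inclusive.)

none

send must hold from j=3 onward; find where it first fails.
  j=3: fails → no k works.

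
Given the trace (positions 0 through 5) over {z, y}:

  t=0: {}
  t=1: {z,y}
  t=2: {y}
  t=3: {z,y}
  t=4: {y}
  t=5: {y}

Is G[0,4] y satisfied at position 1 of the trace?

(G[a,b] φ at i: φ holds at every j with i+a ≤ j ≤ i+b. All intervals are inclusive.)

Check y at every j in [1,5]:
  j=1: true
  j=2: true
  j=3: true
  j=4: true
  j=5: true
All positions satisfy it → formula holds.

Yes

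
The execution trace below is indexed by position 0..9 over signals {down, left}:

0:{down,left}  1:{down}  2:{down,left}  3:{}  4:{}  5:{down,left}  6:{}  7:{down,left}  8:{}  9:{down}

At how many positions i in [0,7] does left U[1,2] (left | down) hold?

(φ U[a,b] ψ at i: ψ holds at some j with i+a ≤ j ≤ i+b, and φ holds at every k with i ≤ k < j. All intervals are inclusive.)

1

Evaluate at each i in [0,7]:
  i=0: ✓ (rhs at j=1; lhs holds on [0,0])
  i=1: ✗ (lhs fails at k=1 before rhs at j=2)
  i=2: ✗ (no rhs in [3,4])
  i=3: ✗ (lhs fails at k=3 before rhs at j=5)
  i=4: ✗ (lhs fails at k=4 before rhs at j=5)
  i=5: ✗ (lhs fails at k=6 before rhs at j=7)
  i=6: ✗ (lhs fails at k=6 before rhs at j=7)
  i=7: ✗ (lhs fails at k=8 before rhs at j=9)
Positions where it holds: {0} → 1.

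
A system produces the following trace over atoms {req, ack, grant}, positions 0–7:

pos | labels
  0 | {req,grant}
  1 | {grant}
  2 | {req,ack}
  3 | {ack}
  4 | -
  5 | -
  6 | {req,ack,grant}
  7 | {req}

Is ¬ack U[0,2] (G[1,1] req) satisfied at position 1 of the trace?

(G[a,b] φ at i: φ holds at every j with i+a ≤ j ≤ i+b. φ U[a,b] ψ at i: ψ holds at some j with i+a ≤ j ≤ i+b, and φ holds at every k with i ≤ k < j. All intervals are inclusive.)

True

Need some j in [1,3] with G[1,1] req, and ¬ack at every k in [1,j-1].
  j=1: G[1,1] req holds; no prefix to check → satisfied.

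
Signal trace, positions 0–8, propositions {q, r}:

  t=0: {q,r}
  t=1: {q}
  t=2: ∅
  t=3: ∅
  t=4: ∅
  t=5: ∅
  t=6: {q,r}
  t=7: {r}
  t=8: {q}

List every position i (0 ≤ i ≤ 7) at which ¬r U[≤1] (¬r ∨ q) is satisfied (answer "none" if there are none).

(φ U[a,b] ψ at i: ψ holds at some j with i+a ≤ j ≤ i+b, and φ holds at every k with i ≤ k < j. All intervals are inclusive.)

Evaluate at each i in [0,7]:
  i=0: ✓ (rhs at j=0)
  i=1: ✓ (rhs at j=1)
  i=2: ✓ (rhs at j=2)
  i=3: ✓ (rhs at j=3)
  i=4: ✓ (rhs at j=4)
  i=5: ✓ (rhs at j=5)
  i=6: ✓ (rhs at j=6)
  i=7: ✗ (lhs fails at k=7 before rhs at j=8)

0, 1, 2, 3, 4, 5, 6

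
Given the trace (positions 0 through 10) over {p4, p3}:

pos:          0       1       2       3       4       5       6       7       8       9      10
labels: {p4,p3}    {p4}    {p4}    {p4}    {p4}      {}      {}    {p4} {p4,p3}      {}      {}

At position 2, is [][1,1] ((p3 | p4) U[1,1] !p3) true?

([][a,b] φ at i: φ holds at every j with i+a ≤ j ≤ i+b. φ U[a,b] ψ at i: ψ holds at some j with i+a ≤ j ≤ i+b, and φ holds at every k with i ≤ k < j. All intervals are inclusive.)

Holds

Check ((p3 | p4) U[1,1] !p3) at every j in [3,3]:
  j=3: holds
All positions satisfy it → formula holds.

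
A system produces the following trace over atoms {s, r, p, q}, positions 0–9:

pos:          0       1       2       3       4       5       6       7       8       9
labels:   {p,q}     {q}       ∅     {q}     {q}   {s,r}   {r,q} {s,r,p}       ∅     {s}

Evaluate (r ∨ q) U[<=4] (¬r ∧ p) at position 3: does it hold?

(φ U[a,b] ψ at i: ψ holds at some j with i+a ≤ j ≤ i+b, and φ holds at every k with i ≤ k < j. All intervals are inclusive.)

Need some j in [3,7] with (¬r ∧ p), and (r ∨ q) at every k in [3,j-1].
  j=3: (¬r ∧ p) false.
  j=4: (¬r ∧ p) false.
  j=5: (¬r ∧ p) false.
  j=6: (¬r ∧ p) false.
  j=7: (¬r ∧ p) false.
No j in the window works → until fails.

False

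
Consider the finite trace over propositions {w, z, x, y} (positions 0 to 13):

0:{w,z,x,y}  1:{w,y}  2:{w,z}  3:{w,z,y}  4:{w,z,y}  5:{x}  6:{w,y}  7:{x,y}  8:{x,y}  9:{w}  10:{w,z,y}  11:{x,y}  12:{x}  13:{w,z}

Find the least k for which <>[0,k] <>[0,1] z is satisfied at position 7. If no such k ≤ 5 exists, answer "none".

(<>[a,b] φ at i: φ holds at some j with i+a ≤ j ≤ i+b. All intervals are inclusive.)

Scan j = 7,8,… for <>[0,1] z:
  j=7: fails
  j=8: fails
  j=9: holds
First hit at j=9, so smallest k = 9-7 = 2.

2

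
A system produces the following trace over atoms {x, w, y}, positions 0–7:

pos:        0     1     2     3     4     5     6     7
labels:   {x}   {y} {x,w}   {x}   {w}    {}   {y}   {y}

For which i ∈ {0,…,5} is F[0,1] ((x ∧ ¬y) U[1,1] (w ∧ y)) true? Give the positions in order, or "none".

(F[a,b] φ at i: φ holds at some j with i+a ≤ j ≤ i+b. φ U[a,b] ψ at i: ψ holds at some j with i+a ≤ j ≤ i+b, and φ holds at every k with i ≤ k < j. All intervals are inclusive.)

none

Evaluate at each i in [0,5]:
  i=0: ✗ (none in [0,1])
  i=1: ✗ (none in [1,2])
  i=2: ✗ (none in [2,3])
  i=3: ✗ (none in [3,4])
  i=4: ✗ (none in [4,5])
  i=5: ✗ (none in [5,6])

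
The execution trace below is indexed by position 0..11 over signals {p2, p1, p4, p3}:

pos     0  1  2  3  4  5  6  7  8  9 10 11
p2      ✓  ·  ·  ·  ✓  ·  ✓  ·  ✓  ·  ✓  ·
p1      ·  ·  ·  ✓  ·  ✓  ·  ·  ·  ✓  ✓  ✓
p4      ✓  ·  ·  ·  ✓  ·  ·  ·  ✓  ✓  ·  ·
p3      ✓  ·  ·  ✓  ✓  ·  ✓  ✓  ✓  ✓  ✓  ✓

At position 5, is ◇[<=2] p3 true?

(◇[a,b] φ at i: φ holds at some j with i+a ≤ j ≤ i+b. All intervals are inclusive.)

Check p3 at each j in [5,7]:
  j=5: false
  j=6: true
  j=7: true
Found at j=6 → formula holds.

Yes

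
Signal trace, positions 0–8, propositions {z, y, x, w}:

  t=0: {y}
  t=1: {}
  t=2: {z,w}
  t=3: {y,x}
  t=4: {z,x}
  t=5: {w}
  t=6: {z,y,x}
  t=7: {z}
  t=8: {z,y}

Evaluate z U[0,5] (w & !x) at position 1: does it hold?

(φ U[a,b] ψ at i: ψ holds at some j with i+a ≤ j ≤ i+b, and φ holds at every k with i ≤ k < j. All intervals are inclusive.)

Need some j in [1,6] with (w & !x), and z at every k in [1,j-1].
  j=1: (w & !x) false.
  j=2: (w & !x) holds, but z fails at k=1 → not this j.
  j=3: (w & !x) false.
  j=4: (w & !x) false.
  j=5: (w & !x) holds, but z fails at k=1 → not this j.
  j=6: (w & !x) false.
No j in the window works → until fails.

False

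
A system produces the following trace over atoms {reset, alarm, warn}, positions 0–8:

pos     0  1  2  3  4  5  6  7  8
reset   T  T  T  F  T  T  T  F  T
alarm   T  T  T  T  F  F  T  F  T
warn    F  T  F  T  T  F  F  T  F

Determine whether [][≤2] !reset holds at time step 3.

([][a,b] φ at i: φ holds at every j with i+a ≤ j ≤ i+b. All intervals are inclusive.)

Check !reset at every j in [3,5]:
  j=3: true
  j=4: false
  j=5: false
Fails at j=4 → formula fails.

False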